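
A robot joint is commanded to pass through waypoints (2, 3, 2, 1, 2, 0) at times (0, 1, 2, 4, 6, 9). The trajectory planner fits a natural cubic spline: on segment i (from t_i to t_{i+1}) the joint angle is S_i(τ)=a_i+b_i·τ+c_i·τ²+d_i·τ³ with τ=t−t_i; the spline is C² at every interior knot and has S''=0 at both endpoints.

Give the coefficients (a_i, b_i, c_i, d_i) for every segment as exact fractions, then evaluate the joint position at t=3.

Δ: Δ0=1, Δ1=-1, Δ2=-1/2, Δ3=1/2, Δ4=-2/3
row 1: diag=4, rhs=-12; c'=1/4, d'=-3
row 2: denom=6−1·1/4=23/4; d'=(3−1·-3)/(23/4)=24/23
row 3: denom=8−2·8/23=168/23; d'=(6−2·24/23)/(168/23)=15/28
row 4: denom=10−2·23/84=397/42; d'=(-7−2·15/28)/(397/42)=-339/397
back: M4=-339/397
back: M3=15/28−23/84·-339/397=611/794
back: M2=24/23−8/23·611/794=308/397
back: M1=-3−1/4·308/397=-1268/397
M: M0=0, M1=-1268/397, M2=308/397, M3=611/794, M4=-339/397, M5=0
seg 0: a=2, c=M0/2=0, d=(M1−M0)/(6·1)=-634/1191, b=Δ0−h0·(2M0+M1)/6=1825/1191
seg 1: a=3, c=M1/2=-634/397, d=(M2−M1)/(6·1)=788/1191, b=Δ1−h1·(2M1+M2)/6=-77/1191
seg 2: a=2, c=M2/2=154/397, d=(M3−M2)/(6·2)=-5/9528, b=Δ2−h2·(2M2+M3)/6=-1517/1191
seg 3: a=1, c=M3/2=611/1588, d=(M4−M3)/(6·2)=-1289/9528, b=Δ3−h3·(2M3+M4)/6=647/2382
seg 4: a=2, c=M4/2=-339/794, d=(M5−M4)/(6·3)=113/2382, b=Δ4−h4·(2M4+M5)/6=223/1191
t_q=3 → seg 2, τ=1; S=2+-1517/1191·τ+154/397·τ²+-5/9528·τ³=3537/3176

  seg 0: a=2 b=1825/1191 c=0 d=-634/1191
  seg 1: a=3 b=-77/1191 c=-634/397 d=788/1191
  seg 2: a=2 b=-1517/1191 c=154/397 d=-5/9528
  seg 3: a=1 b=647/2382 c=611/1588 d=-1289/9528
  seg 4: a=2 b=223/1191 c=-339/794 d=113/2382
S(3) = 3537/3176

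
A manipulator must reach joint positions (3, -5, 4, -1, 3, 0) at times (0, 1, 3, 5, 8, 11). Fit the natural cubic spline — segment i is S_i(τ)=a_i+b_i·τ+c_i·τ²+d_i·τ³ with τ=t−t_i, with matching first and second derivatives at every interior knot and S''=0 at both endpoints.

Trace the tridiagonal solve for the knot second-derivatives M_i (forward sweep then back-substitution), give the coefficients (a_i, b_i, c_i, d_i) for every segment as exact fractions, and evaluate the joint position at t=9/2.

  seg 0: a=3 b=-24517/2298 c=0 d=6133/2298
  seg 1: a=-5 b=-3059/1149 c=6133/766 d=-20339/9192
  seg 2: a=4 b=6461/2298 c=-8073/1532 d=12013/9192
  seg 3: a=-1 b=-2969/1149 c=985/383 d=-4364/10341
  seg 4: a=3 b=1669/1149 c=-1409/1149 d=1409/10341
S(9/2) = 18913/24512

Δ: Δ0=-8, Δ1=9/2, Δ2=-5/2, Δ3=4/3, Δ4=-1
row 1: diag=6, rhs=75; c'=1/3, d'=25/2
row 2: denom=8−2·1/3=22/3; d'=(-42−2·25/2)/(22/3)=-201/22
row 3: denom=10−2·3/11=104/11; d'=(23−2·-201/22)/(104/11)=227/52
row 4: denom=12−3·33/104=1149/104; d'=(-14−3·227/52)/(1149/104)=-2818/1149
back: M4=-2818/1149
back: M3=227/52−33/104·-2818/1149=1970/383
back: M2=-201/22−3/11·1970/383=-8073/766
back: M1=25/2−1/3·-8073/766=6133/383
M: M0=0, M1=6133/383, M2=-8073/766, M3=1970/383, M4=-2818/1149, M5=0
seg 0: a=3, c=M0/2=0, d=(M1−M0)/(6·1)=6133/2298, b=Δ0−h0·(2M0+M1)/6=-24517/2298
seg 1: a=-5, c=M1/2=6133/766, d=(M2−M1)/(6·2)=-20339/9192, b=Δ1−h1·(2M1+M2)/6=-3059/1149
seg 2: a=4, c=M2/2=-8073/1532, d=(M3−M2)/(6·2)=12013/9192, b=Δ2−h2·(2M2+M3)/6=6461/2298
seg 3: a=-1, c=M3/2=985/383, d=(M4−M3)/(6·3)=-4364/10341, b=Δ3−h3·(2M3+M4)/6=-2969/1149
seg 4: a=3, c=M4/2=-1409/1149, d=(M5−M4)/(6·3)=1409/10341, b=Δ4−h4·(2M4+M5)/6=1669/1149
t_q=9/2 → seg 2, τ=3/2; S=4+6461/2298·τ+-8073/1532·τ²+12013/9192·τ³=18913/24512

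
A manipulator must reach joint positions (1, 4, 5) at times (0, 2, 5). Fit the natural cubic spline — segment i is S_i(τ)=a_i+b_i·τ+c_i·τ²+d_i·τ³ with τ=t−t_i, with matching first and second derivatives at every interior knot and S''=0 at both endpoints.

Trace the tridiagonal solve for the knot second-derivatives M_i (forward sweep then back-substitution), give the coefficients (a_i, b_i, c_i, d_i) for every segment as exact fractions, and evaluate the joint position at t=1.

  seg 0: a=1 b=26/15 c=0 d=-7/120
  seg 1: a=4 b=31/30 c=-7/20 d=7/180
S(1) = 107/40

Δ: Δ0=3/2, Δ1=1/3
row 1: diag=10, rhs=-7; c'=3/10, d'=-7/10
back: M1=-7/10
M: M0=0, M1=-7/10, M2=0
seg 0: a=1, c=M0/2=0, d=(M1−M0)/(6·2)=-7/120, b=Δ0−h0·(2M0+M1)/6=26/15
seg 1: a=4, c=M1/2=-7/20, d=(M2−M1)/(6·3)=7/180, b=Δ1−h1·(2M1+M2)/6=31/30
t_q=1 → seg 0, τ=1; S=1+26/15·τ+0·τ²+-7/120·τ³=107/40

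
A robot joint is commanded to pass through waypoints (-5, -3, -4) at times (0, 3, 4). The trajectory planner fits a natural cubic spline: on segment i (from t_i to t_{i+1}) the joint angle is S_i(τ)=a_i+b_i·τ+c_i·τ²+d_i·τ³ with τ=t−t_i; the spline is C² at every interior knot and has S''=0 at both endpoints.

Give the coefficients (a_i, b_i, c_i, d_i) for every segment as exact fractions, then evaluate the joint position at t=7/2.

Δ: Δ0=2/3, Δ1=-1
row 1: diag=8, rhs=-10; c'=1/8, d'=-5/4
back: M1=-5/4
M: M0=0, M1=-5/4, M2=0
seg 0: a=-5, c=M0/2=0, d=(M1−M0)/(6·3)=-5/72, b=Δ0−h0·(2M0+M1)/6=31/24
seg 1: a=-3, c=M1/2=-5/8, d=(M2−M1)/(6·1)=5/24, b=Δ1−h1·(2M1+M2)/6=-7/12
t_q=7/2 → seg 1, τ=1/2; S=-3+-7/12·τ+-5/8·τ²+5/24·τ³=-219/64

  seg 0: a=-5 b=31/24 c=0 d=-5/72
  seg 1: a=-3 b=-7/12 c=-5/8 d=5/24
S(7/2) = -219/64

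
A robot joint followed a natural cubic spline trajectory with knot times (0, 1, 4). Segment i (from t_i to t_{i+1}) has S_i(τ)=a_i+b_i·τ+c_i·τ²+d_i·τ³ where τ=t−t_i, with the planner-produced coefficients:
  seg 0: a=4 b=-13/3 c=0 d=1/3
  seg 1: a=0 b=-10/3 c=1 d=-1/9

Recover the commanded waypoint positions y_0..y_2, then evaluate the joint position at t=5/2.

y_0 = S_0(0) = a_0 = 4
y_1 = S_1(0) = a_1 = 0
y_2 = S_1(3) = -4
t_q=5/2 is in segment 1 (τ=3/2); S_1(τ)=-25/8

y_0=4 y_1=0 y_2=-4
S(5/2) = -25/8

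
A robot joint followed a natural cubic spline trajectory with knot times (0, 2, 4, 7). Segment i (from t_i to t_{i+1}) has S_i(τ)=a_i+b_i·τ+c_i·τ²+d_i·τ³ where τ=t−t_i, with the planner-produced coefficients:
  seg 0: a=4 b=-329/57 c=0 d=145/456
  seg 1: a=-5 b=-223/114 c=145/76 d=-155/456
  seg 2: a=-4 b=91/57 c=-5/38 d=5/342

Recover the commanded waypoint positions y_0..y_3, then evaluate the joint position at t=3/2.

y_0 = S_0(0) = a_0 = 4
y_1 = S_1(0) = a_1 = -5
y_2 = S_2(0) = a_2 = -4
y_3 = S_2(3) = 0
t_q=3/2 is in segment 0 (τ=3/2); S_0(τ)=-4359/1216

y_0=4 y_1=-5 y_2=-4 y_3=0
S(3/2) = -4359/1216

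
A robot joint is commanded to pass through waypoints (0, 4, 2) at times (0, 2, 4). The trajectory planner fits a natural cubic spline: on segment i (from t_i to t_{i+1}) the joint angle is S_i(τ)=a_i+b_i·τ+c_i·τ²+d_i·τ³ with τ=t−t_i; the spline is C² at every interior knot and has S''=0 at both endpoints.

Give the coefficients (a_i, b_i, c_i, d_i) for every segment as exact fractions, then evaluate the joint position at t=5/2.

Δ: Δ0=2, Δ1=-1
row 1: diag=8, rhs=-18; c'=1/4, d'=-9/4
back: M1=-9/4
M: M0=0, M1=-9/4, M2=0
seg 0: a=0, c=M0/2=0, d=(M1−M0)/(6·2)=-3/16, b=Δ0−h0·(2M0+M1)/6=11/4
seg 1: a=4, c=M1/2=-9/8, d=(M2−M1)/(6·2)=3/16, b=Δ1−h1·(2M1+M2)/6=1/2
t_q=5/2 → seg 1, τ=1/2; S=4+1/2·τ+-9/8·τ²+3/16·τ³=511/128

  seg 0: a=0 b=11/4 c=0 d=-3/16
  seg 1: a=4 b=1/2 c=-9/8 d=3/16
S(5/2) = 511/128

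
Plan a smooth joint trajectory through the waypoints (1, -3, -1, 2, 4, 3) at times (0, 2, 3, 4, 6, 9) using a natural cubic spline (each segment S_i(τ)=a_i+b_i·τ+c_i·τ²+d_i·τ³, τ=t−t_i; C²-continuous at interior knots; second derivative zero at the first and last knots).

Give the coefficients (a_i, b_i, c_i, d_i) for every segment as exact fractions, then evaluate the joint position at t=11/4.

Δ: Δ0=-2, Δ1=2, Δ2=3, Δ3=1, Δ4=-1/3
row 1: diag=6, rhs=24; c'=1/6, d'=4
row 2: denom=4−1·1/6=23/6; d'=(6−1·4)/(23/6)=12/23
row 3: denom=6−1·6/23=132/23; d'=(-12−1·12/23)/(132/23)=-24/11
row 4: denom=10−2·23/66=307/33; d'=(-8−2·-24/11)/(307/33)=-120/307
back: M4=-120/307
back: M3=-24/11−23/66·-120/307=-628/307
back: M2=12/23−6/23·-628/307=324/307
back: M1=4−1/6·324/307=1174/307
M: M0=0, M1=1174/307, M2=324/307, M3=-628/307, M4=-120/307, M5=0
seg 0: a=1, c=M0/2=0, d=(M1−M0)/(6·2)=587/1842, b=Δ0−h0·(2M0+M1)/6=-3016/921
seg 1: a=-3, c=M1/2=587/307, d=(M2−M1)/(6·1)=-425/921, b=Δ1−h1·(2M1+M2)/6=506/921
seg 2: a=-1, c=M2/2=162/307, d=(M3−M2)/(6·1)=-476/921, b=Δ2−h2·(2M2+M3)/6=2753/921
seg 3: a=2, c=M3/2=-314/307, d=(M4−M3)/(6·2)=127/921, b=Δ3−h3·(2M3+M4)/6=2297/921
seg 4: a=4, c=M4/2=-60/307, d=(M5−M4)/(6·3)=20/921, b=Δ4−h4·(2M4+M5)/6=53/921
t_q=11/4 → seg 1, τ=3/4; S=-3+506/921·τ+587/307·τ²+-425/921·τ³=-33541/19648

  seg 0: a=1 b=-3016/921 c=0 d=587/1842
  seg 1: a=-3 b=506/921 c=587/307 d=-425/921
  seg 2: a=-1 b=2753/921 c=162/307 d=-476/921
  seg 3: a=2 b=2297/921 c=-314/307 d=127/921
  seg 4: a=4 b=53/921 c=-60/307 d=20/921
S(11/4) = -33541/19648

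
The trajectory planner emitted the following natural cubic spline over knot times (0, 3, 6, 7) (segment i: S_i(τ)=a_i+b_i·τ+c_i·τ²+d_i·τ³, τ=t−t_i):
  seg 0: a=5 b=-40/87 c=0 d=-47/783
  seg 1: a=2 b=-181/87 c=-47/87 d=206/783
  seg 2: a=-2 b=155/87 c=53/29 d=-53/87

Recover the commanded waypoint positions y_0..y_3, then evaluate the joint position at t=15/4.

y_0 = S_0(0) = a_0 = 5
y_1 = S_1(0) = a_1 = 2
y_2 = S_2(0) = a_2 = -2
y_3 = S_2(1) = 1
t_q=15/4 is in segment 1 (τ=3/4); S_1(τ)=229/928

y_0=5 y_1=2 y_2=-2 y_3=1
S(15/4) = 229/928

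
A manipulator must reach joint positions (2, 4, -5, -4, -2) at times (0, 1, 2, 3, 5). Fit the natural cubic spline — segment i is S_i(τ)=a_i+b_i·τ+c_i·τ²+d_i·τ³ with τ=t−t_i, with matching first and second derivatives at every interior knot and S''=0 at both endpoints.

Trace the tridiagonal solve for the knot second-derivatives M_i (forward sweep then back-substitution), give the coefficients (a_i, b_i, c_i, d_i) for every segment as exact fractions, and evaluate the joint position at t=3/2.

  seg 0: a=2 b=485/86 c=0 d=-313/86
  seg 1: a=4 b=-227/43 c=-939/86 d=619/86
  seg 2: a=-5 b=-475/86 c=459/43 d=-357/86
  seg 3: a=-4 b=145/43 c=-153/86 d=51/172
S(3/2) = -323/688

Δ: Δ0=2, Δ1=-9, Δ2=1, Δ3=1
row 1: diag=4, rhs=-66; c'=1/4, d'=-33/2
row 2: denom=4−1·1/4=15/4; d'=(60−1·-33/2)/(15/4)=102/5
row 3: denom=6−1·4/15=86/15; d'=(0−1·102/5)/(86/15)=-153/43
back: M3=-153/43
back: M2=102/5−4/15·-153/43=918/43
back: M1=-33/2−1/4·918/43=-939/43
M: M0=0, M1=-939/43, M2=918/43, M3=-153/43, M4=0
seg 0: a=2, c=M0/2=0, d=(M1−M0)/(6·1)=-313/86, b=Δ0−h0·(2M0+M1)/6=485/86
seg 1: a=4, c=M1/2=-939/86, d=(M2−M1)/(6·1)=619/86, b=Δ1−h1·(2M1+M2)/6=-227/43
seg 2: a=-5, c=M2/2=459/43, d=(M3−M2)/(6·1)=-357/86, b=Δ2−h2·(2M2+M3)/6=-475/86
seg 3: a=-4, c=M3/2=-153/86, d=(M4−M3)/(6·2)=51/172, b=Δ3−h3·(2M3+M4)/6=145/43
t_q=3/2 → seg 1, τ=1/2; S=4+-227/43·τ+-939/86·τ²+619/86·τ³=-323/688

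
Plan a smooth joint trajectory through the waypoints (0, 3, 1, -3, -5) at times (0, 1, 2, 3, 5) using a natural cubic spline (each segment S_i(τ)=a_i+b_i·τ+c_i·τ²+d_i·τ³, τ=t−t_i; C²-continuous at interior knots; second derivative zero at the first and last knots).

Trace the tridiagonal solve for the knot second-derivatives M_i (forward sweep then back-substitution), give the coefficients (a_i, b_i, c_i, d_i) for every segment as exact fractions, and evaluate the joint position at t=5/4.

  seg 0: a=0 b=179/43 c=0 d=-50/43
  seg 1: a=3 b=29/43 c=-150/43 d=35/43
  seg 2: a=1 b=-166/43 c=-45/43 d=39/43
  seg 3: a=-3 b=-139/43 c=72/43 d=-12/43
S(5/4) = 8155/2752

Δ: Δ0=3, Δ1=-2, Δ2=-4, Δ3=-1
row 1: diag=4, rhs=-30; c'=1/4, d'=-15/2
row 2: denom=4−1·1/4=15/4; d'=(-12−1·-15/2)/(15/4)=-6/5
row 3: denom=6−1·4/15=86/15; d'=(18−1·-6/5)/(86/15)=144/43
back: M3=144/43
back: M2=-6/5−4/15·144/43=-90/43
back: M1=-15/2−1/4·-90/43=-300/43
M: M0=0, M1=-300/43, M2=-90/43, M3=144/43, M4=0
seg 0: a=0, c=M0/2=0, d=(M1−M0)/(6·1)=-50/43, b=Δ0−h0·(2M0+M1)/6=179/43
seg 1: a=3, c=M1/2=-150/43, d=(M2−M1)/(6·1)=35/43, b=Δ1−h1·(2M1+M2)/6=29/43
seg 2: a=1, c=M2/2=-45/43, d=(M3−M2)/(6·1)=39/43, b=Δ2−h2·(2M2+M3)/6=-166/43
seg 3: a=-3, c=M3/2=72/43, d=(M4−M3)/(6·2)=-12/43, b=Δ3−h3·(2M3+M4)/6=-139/43
t_q=5/4 → seg 1, τ=1/4; S=3+29/43·τ+-150/43·τ²+35/43·τ³=8155/2752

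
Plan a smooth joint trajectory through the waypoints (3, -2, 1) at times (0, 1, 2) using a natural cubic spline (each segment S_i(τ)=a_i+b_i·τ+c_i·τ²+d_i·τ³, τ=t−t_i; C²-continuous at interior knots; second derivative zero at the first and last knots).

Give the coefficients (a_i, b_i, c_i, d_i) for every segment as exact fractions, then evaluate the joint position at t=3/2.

  seg 0: a=3 b=-7 c=0 d=2
  seg 1: a=-2 b=-1 c=6 d=-2
S(3/2) = -5/4

Δ: Δ0=-5, Δ1=3
row 1: diag=4, rhs=48; c'=1/4, d'=12
back: M1=12
M: M0=0, M1=12, M2=0
seg 0: a=3, c=M0/2=0, d=(M1−M0)/(6·1)=2, b=Δ0−h0·(2M0+M1)/6=-7
seg 1: a=-2, c=M1/2=6, d=(M2−M1)/(6·1)=-2, b=Δ1−h1·(2M1+M2)/6=-1
t_q=3/2 → seg 1, τ=1/2; S=-2+-1·τ+6·τ²+-2·τ³=-5/4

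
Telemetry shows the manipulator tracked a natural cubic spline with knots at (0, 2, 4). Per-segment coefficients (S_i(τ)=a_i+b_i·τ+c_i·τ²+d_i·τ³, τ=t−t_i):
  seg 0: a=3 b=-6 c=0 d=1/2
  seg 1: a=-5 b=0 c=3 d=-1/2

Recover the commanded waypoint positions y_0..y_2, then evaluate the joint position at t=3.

y_0=3 y_1=-5 y_2=3
S(3) = -5/2

y_0 = S_0(0) = a_0 = 3
y_1 = S_1(0) = a_1 = -5
y_2 = S_1(2) = 3
t_q=3 is in segment 1 (τ=1); S_1(τ)=-5/2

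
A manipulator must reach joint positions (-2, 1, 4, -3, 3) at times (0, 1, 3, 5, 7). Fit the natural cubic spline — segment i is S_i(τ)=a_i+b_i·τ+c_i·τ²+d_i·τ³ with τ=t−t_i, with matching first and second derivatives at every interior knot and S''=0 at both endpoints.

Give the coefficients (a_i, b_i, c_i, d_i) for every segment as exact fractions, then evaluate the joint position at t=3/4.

  seg 0: a=-2 b=121/41 c=0 d=2/41
  seg 1: a=1 b=127/41 c=6/41 d=-155/328
  seg 2: a=4 b=-163/82 c=-441/164 d=317/328
  seg 3: a=-3 b=-47/41 c=255/82 d=-85/164
S(3/4) = 307/1312

Δ: Δ0=3, Δ1=3/2, Δ2=-7/2, Δ3=3
row 1: diag=6, rhs=-9; c'=1/3, d'=-3/2
row 2: denom=8−2·1/3=22/3; d'=(-30−2·-3/2)/(22/3)=-81/22
row 3: denom=8−2·3/11=82/11; d'=(39−2·-81/22)/(82/11)=255/41
back: M3=255/41
back: M2=-81/22−3/11·255/41=-441/82
back: M1=-3/2−1/3·-441/82=12/41
M: M0=0, M1=12/41, M2=-441/82, M3=255/41, M4=0
seg 0: a=-2, c=M0/2=0, d=(M1−M0)/(6·1)=2/41, b=Δ0−h0·(2M0+M1)/6=121/41
seg 1: a=1, c=M1/2=6/41, d=(M2−M1)/(6·2)=-155/328, b=Δ1−h1·(2M1+M2)/6=127/41
seg 2: a=4, c=M2/2=-441/164, d=(M3−M2)/(6·2)=317/328, b=Δ2−h2·(2M2+M3)/6=-163/82
seg 3: a=-3, c=M3/2=255/82, d=(M4−M3)/(6·2)=-85/164, b=Δ3−h3·(2M3+M4)/6=-47/41
t_q=3/4 → seg 0, τ=3/4; S=-2+121/41·τ+0·τ²+2/41·τ³=307/1312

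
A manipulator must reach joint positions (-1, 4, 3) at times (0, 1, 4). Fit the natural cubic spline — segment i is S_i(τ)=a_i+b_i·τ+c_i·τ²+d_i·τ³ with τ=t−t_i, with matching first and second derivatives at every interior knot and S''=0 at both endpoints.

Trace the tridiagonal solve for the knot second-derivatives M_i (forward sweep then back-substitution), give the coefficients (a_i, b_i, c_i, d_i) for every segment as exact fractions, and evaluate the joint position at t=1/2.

  seg 0: a=-1 b=17/3 c=0 d=-2/3
  seg 1: a=4 b=11/3 c=-2 d=2/9
S(1/2) = 7/4

Δ: Δ0=5, Δ1=-1/3
row 1: diag=8, rhs=-32; c'=3/8, d'=-4
back: M1=-4
M: M0=0, M1=-4, M2=0
seg 0: a=-1, c=M0/2=0, d=(M1−M0)/(6·1)=-2/3, b=Δ0−h0·(2M0+M1)/6=17/3
seg 1: a=4, c=M1/2=-2, d=(M2−M1)/(6·3)=2/9, b=Δ1−h1·(2M1+M2)/6=11/3
t_q=1/2 → seg 0, τ=1/2; S=-1+17/3·τ+0·τ²+-2/3·τ³=7/4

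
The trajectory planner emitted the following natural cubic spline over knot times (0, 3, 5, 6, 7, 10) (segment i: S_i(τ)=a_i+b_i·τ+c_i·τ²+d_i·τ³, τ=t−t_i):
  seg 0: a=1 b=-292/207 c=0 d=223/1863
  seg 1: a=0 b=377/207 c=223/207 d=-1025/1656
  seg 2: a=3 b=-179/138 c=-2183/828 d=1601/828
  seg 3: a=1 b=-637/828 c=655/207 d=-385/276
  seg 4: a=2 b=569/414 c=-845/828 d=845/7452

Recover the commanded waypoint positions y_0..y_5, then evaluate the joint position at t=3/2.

y_0=1 y_1=0 y_2=3 y_3=1 y_4=2 y_5=0
S(3/2) = -131/184

y_0 = S_0(0) = a_0 = 1
y_1 = S_1(0) = a_1 = 0
y_2 = S_2(0) = a_2 = 3
y_3 = S_3(0) = a_3 = 1
y_4 = S_4(0) = a_4 = 2
y_5 = S_4(3) = 0
t_q=3/2 is in segment 0 (τ=3/2); S_0(τ)=-131/184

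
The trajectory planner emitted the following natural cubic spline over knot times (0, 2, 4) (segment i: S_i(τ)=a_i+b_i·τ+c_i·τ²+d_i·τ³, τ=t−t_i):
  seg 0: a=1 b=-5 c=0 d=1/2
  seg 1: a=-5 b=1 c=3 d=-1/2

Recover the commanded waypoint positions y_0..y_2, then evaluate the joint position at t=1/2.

y_0=1 y_1=-5 y_2=5
S(1/2) = -23/16

y_0 = S_0(0) = a_0 = 1
y_1 = S_1(0) = a_1 = -5
y_2 = S_1(2) = 5
t_q=1/2 is in segment 0 (τ=1/2); S_0(τ)=-23/16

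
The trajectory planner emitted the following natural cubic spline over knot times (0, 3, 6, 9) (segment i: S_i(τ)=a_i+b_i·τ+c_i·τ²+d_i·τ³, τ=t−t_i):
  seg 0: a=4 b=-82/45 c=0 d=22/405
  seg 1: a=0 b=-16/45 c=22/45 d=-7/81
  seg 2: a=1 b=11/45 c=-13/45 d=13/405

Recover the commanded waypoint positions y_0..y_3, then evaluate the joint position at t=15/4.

y_0 = S_0(0) = a_0 = 4
y_1 = S_1(0) = a_1 = 0
y_2 = S_2(0) = a_2 = 1
y_3 = S_2(3) = 0
t_q=15/4 is in segment 1 (τ=3/4); S_1(τ)=-9/320

y_0=4 y_1=0 y_2=1 y_3=0
S(15/4) = -9/320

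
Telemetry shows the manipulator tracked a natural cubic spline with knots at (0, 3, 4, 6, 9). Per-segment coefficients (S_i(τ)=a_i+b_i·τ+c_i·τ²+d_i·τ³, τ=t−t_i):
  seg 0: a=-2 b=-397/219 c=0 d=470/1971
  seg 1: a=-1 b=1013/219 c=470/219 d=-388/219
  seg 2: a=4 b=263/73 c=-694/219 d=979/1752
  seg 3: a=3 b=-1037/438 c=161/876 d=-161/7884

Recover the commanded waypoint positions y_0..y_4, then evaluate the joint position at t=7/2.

y_0 = S_0(0) = a_0 = -2
y_1 = S_1(0) = a_1 = -1
y_2 = S_2(0) = a_2 = 4
y_3 = S_3(0) = a_3 = 3
y_4 = S_3(3) = -3
t_q=7/2 is in segment 1 (τ=1/2); S_1(τ)=713/438

y_0=-2 y_1=-1 y_2=4 y_3=3 y_4=-3
S(7/2) = 713/438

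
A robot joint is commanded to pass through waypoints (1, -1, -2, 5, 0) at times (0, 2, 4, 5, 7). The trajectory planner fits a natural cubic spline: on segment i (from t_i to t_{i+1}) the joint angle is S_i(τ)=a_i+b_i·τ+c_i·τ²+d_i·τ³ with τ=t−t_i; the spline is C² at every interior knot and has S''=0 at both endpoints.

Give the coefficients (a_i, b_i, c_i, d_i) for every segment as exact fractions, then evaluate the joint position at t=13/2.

Δ: Δ0=-1, Δ1=-1/2, Δ2=7, Δ3=-5/2
row 1: diag=8, rhs=3; c'=1/4, d'=3/8
row 2: denom=6−2·1/4=11/2; d'=(45−2·3/8)/(11/2)=177/22
row 3: denom=6−1·2/11=64/11; d'=(-57−1·177/22)/(64/11)=-1431/128
back: M3=-1431/128
back: M2=177/22−2/11·-1431/128=645/64
back: M1=3/8−1/4·645/64=-549/256
M: M0=0, M1=-549/256, M2=645/64, M3=-1431/128, M4=0
seg 0: a=1, c=M0/2=0, d=(M1−M0)/(6·2)=-183/1024, b=Δ0−h0·(2M0+M1)/6=-73/256
seg 1: a=-1, c=M1/2=-549/512, d=(M2−M1)/(6·2)=1043/1024, b=Δ1−h1·(2M1+M2)/6=-311/128
seg 2: a=-2, c=M2/2=645/128, d=(M3−M2)/(6·1)=-907/256, b=Δ2−h2·(2M2+M3)/6=1409/256
seg 3: a=5, c=M3/2=-1431/256, d=(M4−M3)/(6·2)=477/512, b=Δ3−h3·(2M3+M4)/6=317/64
t_q=13/2 → seg 3, τ=3/2; S=5+317/64·τ+-1431/256·τ²+477/512·τ³=12275/4096

  seg 0: a=1 b=-73/256 c=0 d=-183/1024
  seg 1: a=-1 b=-311/128 c=-549/512 d=1043/1024
  seg 2: a=-2 b=1409/256 c=645/128 d=-907/256
  seg 3: a=5 b=317/64 c=-1431/256 d=477/512
S(13/2) = 12275/4096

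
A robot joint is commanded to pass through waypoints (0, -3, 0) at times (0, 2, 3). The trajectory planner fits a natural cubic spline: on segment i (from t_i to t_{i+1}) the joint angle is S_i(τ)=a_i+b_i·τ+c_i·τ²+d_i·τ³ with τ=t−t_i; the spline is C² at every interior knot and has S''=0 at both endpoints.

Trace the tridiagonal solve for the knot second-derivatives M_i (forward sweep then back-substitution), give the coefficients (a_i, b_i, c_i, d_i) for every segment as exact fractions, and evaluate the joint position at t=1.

  seg 0: a=0 b=-3 c=0 d=3/8
  seg 1: a=-3 b=3/2 c=9/4 d=-3/4
S(1) = -21/8

Δ: Δ0=-3/2, Δ1=3
row 1: diag=6, rhs=27; c'=1/6, d'=9/2
back: M1=9/2
M: M0=0, M1=9/2, M2=0
seg 0: a=0, c=M0/2=0, d=(M1−M0)/(6·2)=3/8, b=Δ0−h0·(2M0+M1)/6=-3
seg 1: a=-3, c=M1/2=9/4, d=(M2−M1)/(6·1)=-3/4, b=Δ1−h1·(2M1+M2)/6=3/2
t_q=1 → seg 0, τ=1; S=0+-3·τ+0·τ²+3/8·τ³=-21/8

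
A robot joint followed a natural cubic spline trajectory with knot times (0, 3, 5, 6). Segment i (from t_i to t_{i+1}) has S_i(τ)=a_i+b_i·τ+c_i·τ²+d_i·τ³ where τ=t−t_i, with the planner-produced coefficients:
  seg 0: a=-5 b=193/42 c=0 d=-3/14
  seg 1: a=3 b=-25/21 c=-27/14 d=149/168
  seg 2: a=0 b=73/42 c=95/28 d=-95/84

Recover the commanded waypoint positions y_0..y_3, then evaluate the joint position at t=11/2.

y_0=-5 y_1=3 y_2=0 y_3=4
S(11/2) = 353/224

y_0 = S_0(0) = a_0 = -5
y_1 = S_1(0) = a_1 = 3
y_2 = S_2(0) = a_2 = 0
y_3 = S_2(1) = 4
t_q=11/2 is in segment 2 (τ=1/2); S_2(τ)=353/224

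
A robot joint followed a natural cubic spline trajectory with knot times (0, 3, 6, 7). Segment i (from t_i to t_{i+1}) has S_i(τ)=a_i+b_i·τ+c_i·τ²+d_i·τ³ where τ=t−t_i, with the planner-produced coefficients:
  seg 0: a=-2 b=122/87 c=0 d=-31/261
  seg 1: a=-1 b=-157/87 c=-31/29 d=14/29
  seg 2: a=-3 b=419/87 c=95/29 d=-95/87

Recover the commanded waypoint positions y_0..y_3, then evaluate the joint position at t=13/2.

y_0 = S_0(0) = a_0 = -2
y_1 = S_1(0) = a_1 = -1
y_2 = S_2(0) = a_2 = -3
y_3 = S_2(1) = 4
t_q=13/2 is in segment 2 (τ=1/2); S_2(τ)=21/232

y_0=-2 y_1=-1 y_2=-3 y_3=4
S(13/2) = 21/232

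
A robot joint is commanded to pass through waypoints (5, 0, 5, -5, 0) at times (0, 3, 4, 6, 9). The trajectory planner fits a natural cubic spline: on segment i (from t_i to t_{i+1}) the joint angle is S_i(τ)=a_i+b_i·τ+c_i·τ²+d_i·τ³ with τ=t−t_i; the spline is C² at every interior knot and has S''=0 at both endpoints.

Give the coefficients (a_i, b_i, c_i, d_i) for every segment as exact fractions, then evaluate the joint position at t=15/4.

  seg 0: a=5 b=-5 c=0 d=10/27
  seg 1: a=0 b=5 c=10/3 d=-10/3
  seg 2: a=5 b=5/3 c=-20/3 d=5/3
  seg 3: a=-5 b=-5 c=10/3 d=-10/27
S(15/4) = 135/32

Δ: Δ0=-5/3, Δ1=5, Δ2=-5, Δ3=5/3
row 1: diag=8, rhs=40; c'=1/8, d'=5
row 2: denom=6−1·1/8=47/8; d'=(-60−1·5)/(47/8)=-520/47
row 3: denom=10−2·16/47=438/47; d'=(40−2·-520/47)/(438/47)=20/3
back: M3=20/3
back: M2=-520/47−16/47·20/3=-40/3
back: M1=5−1/8·-40/3=20/3
M: M0=0, M1=20/3, M2=-40/3, M3=20/3, M4=0
seg 0: a=5, c=M0/2=0, d=(M1−M0)/(6·3)=10/27, b=Δ0−h0·(2M0+M1)/6=-5
seg 1: a=0, c=M1/2=10/3, d=(M2−M1)/(6·1)=-10/3, b=Δ1−h1·(2M1+M2)/6=5
seg 2: a=5, c=M2/2=-20/3, d=(M3−M2)/(6·2)=5/3, b=Δ2−h2·(2M2+M3)/6=5/3
seg 3: a=-5, c=M3/2=10/3, d=(M4−M3)/(6·3)=-10/27, b=Δ3−h3·(2M3+M4)/6=-5
t_q=15/4 → seg 1, τ=3/4; S=0+5·τ+10/3·τ²+-10/3·τ³=135/32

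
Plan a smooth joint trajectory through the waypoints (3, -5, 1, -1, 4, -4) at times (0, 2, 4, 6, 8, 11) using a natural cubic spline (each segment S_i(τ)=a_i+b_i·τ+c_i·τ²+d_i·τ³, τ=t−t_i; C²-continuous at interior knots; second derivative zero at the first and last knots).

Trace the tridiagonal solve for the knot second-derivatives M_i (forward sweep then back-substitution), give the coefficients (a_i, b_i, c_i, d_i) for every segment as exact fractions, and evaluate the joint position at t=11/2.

Δ: Δ0=-4, Δ1=3, Δ2=-1, Δ3=5/2, Δ4=-8/3
row 1: diag=8, rhs=42; c'=1/4, d'=21/4
row 2: denom=8−2·1/4=15/2; d'=(-24−2·21/4)/(15/2)=-23/5
row 3: denom=8−2·4/15=112/15; d'=(21−2·-23/5)/(112/15)=453/112
row 4: denom=10−2·15/56=265/28; d'=(-31−2·453/112)/(265/28)=-2189/530
back: M4=-2189/530
back: M3=453/112−15/56·-2189/530=273/53
back: M2=-23/5−4/15·273/53=-1583/265
back: M1=21/4−1/4·-1583/265=1787/265
M: M0=0, M1=1787/265, M2=-1583/265, M3=273/53, M4=-2189/530, M5=0
seg 0: a=3, c=M0/2=0, d=(M1−M0)/(6·2)=1787/3180, b=Δ0−h0·(2M0+M1)/6=-4967/795
seg 1: a=-5, c=M1/2=1787/530, d=(M2−M1)/(6·2)=-337/318, b=Δ1−h1·(2M1+M2)/6=394/795
seg 2: a=1, c=M2/2=-1583/530, d=(M3−M2)/(6·2)=737/795, b=Δ2−h2·(2M2+M3)/6=1006/795
seg 3: a=-1, c=M3/2=273/106, d=(M4−M3)/(6·2)=-4919/6360, b=Δ3−h3·(2M3+M4)/6=352/795
seg 4: a=4, c=M4/2=-2189/1060, d=(M5−M4)/(6·3)=2189/9540, b=Δ4−h4·(2M4+M5)/6=2327/1590
t_q=11/2 → seg 2, τ=3/2; S=1+1006/795·τ+-1583/530·τ²+737/795·τ³=-147/212

  seg 0: a=3 b=-4967/795 c=0 d=1787/3180
  seg 1: a=-5 b=394/795 c=1787/530 d=-337/318
  seg 2: a=1 b=1006/795 c=-1583/530 d=737/795
  seg 3: a=-1 b=352/795 c=273/106 d=-4919/6360
  seg 4: a=4 b=2327/1590 c=-2189/1060 d=2189/9540
S(11/2) = -147/212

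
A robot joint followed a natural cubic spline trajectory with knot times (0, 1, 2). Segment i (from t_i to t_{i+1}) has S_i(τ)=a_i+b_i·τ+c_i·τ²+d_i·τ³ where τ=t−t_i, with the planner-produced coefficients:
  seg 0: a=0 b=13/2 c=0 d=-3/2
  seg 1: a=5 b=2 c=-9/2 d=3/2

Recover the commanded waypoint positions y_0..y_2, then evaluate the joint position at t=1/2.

y_0=0 y_1=5 y_2=4
S(1/2) = 49/16

y_0 = S_0(0) = a_0 = 0
y_1 = S_1(0) = a_1 = 5
y_2 = S_1(1) = 4
t_q=1/2 is in segment 0 (τ=1/2); S_0(τ)=49/16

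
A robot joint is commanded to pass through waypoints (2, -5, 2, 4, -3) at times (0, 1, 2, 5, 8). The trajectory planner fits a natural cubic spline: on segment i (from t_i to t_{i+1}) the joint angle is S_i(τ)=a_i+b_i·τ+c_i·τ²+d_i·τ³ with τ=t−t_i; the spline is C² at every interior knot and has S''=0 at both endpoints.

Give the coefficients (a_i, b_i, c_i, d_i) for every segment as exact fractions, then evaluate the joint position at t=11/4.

  seg 0: a=2 b=-3637/336 c=0 d=1285/336
  seg 1: a=-5 b=109/168 c=1285/112 d=-1721/336
  seg 2: a=2 b=395/48 c=-109/28 d=461/1008
  seg 3: a=4 b=-467/168 c=25/112 d=-25/1008
S(11/4) = 44263/7168

Δ: Δ0=-7, Δ1=7, Δ2=2/3, Δ3=-7/3
row 1: diag=4, rhs=84; c'=1/4, d'=21
row 2: denom=8−1·1/4=31/4; d'=(-38−1·21)/(31/4)=-236/31
row 3: denom=12−3·12/31=336/31; d'=(-18−3·-236/31)/(336/31)=25/56
back: M3=25/56
back: M2=-236/31−12/31·25/56=-109/14
back: M1=21−1/4·-109/14=1285/56
M: M0=0, M1=1285/56, M2=-109/14, M3=25/56, M4=0
seg 0: a=2, c=M0/2=0, d=(M1−M0)/(6·1)=1285/336, b=Δ0−h0·(2M0+M1)/6=-3637/336
seg 1: a=-5, c=M1/2=1285/112, d=(M2−M1)/(6·1)=-1721/336, b=Δ1−h1·(2M1+M2)/6=109/168
seg 2: a=2, c=M2/2=-109/28, d=(M3−M2)/(6·3)=461/1008, b=Δ2−h2·(2M2+M3)/6=395/48
seg 3: a=4, c=M3/2=25/112, d=(M4−M3)/(6·3)=-25/1008, b=Δ3−h3·(2M3+M4)/6=-467/168
t_q=11/4 → seg 2, τ=3/4; S=2+395/48·τ+-109/28·τ²+461/1008·τ³=44263/7168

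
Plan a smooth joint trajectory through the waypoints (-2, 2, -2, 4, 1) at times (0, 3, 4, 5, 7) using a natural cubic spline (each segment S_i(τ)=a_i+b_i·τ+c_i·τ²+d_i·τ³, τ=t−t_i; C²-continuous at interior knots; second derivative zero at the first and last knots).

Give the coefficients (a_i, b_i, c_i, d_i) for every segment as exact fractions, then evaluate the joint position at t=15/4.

  seg 0: a=-2 b=4847/1068 c=0 d=-1141/3204
  seg 1: a=2 b=-2711/534 c=-1141/356 d=4573/1068
  seg 2: a=-2 b=1451/1068 c=858/89 d=-5339/1068
  seg 3: a=4 b=3013/534 c=-1907/356 d=1907/2136
S(15/4) = -41103/22784

Δ: Δ0=4/3, Δ1=-4, Δ2=6, Δ3=-3/2
row 1: diag=8, rhs=-32; c'=1/8, d'=-4
row 2: denom=4−1·1/8=31/8; d'=(60−1·-4)/(31/8)=512/31
row 3: denom=6−1·8/31=178/31; d'=(-45−1·512/31)/(178/31)=-1907/178
back: M3=-1907/178
back: M2=512/31−8/31·-1907/178=1716/89
back: M1=-4−1/8·1716/89=-1141/178
M: M0=0, M1=-1141/178, M2=1716/89, M3=-1907/178, M4=0
seg 0: a=-2, c=M0/2=0, d=(M1−M0)/(6·3)=-1141/3204, b=Δ0−h0·(2M0+M1)/6=4847/1068
seg 1: a=2, c=M1/2=-1141/356, d=(M2−M1)/(6·1)=4573/1068, b=Δ1−h1·(2M1+M2)/6=-2711/534
seg 2: a=-2, c=M2/2=858/89, d=(M3−M2)/(6·1)=-5339/1068, b=Δ2−h2·(2M2+M3)/6=1451/1068
seg 3: a=4, c=M3/2=-1907/356, d=(M4−M3)/(6·2)=1907/2136, b=Δ3−h3·(2M3+M4)/6=3013/534
t_q=15/4 → seg 1, τ=3/4; S=2+-2711/534·τ+-1141/356·τ²+4573/1068·τ³=-41103/22784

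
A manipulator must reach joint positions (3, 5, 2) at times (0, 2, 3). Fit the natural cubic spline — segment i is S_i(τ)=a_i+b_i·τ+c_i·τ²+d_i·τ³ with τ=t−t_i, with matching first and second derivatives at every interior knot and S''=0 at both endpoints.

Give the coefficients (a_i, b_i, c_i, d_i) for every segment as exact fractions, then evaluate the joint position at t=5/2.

Δ: Δ0=1, Δ1=-3
row 1: diag=6, rhs=-24; c'=1/6, d'=-4
back: M1=-4
M: M0=0, M1=-4, M2=0
seg 0: a=3, c=M0/2=0, d=(M1−M0)/(6·2)=-1/3, b=Δ0−h0·(2M0+M1)/6=7/3
seg 1: a=5, c=M1/2=-2, d=(M2−M1)/(6·1)=2/3, b=Δ1−h1·(2M1+M2)/6=-5/3
t_q=5/2 → seg 1, τ=1/2; S=5+-5/3·τ+-2·τ²+2/3·τ³=15/4

  seg 0: a=3 b=7/3 c=0 d=-1/3
  seg 1: a=5 b=-5/3 c=-2 d=2/3
S(5/2) = 15/4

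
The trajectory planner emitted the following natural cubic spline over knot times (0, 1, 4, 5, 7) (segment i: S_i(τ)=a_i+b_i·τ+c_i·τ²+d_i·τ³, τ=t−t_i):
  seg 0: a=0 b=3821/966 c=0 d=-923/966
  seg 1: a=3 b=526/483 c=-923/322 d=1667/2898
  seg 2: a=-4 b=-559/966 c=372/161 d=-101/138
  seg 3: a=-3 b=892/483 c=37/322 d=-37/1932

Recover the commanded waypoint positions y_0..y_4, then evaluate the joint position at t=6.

y_0=0 y_1=3 y_2=-4 y_3=-3 y_4=1
S(6) = -681/644

y_0 = S_0(0) = a_0 = 0
y_1 = S_1(0) = a_1 = 3
y_2 = S_2(0) = a_2 = -4
y_3 = S_3(0) = a_3 = -3
y_4 = S_3(2) = 1
t_q=6 is in segment 3 (τ=1); S_3(τ)=-681/644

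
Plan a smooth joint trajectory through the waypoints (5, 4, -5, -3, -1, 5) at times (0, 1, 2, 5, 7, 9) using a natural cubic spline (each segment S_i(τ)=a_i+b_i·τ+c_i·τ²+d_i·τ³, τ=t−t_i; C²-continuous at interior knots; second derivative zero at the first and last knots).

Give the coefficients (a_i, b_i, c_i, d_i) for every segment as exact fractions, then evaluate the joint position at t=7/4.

  seg 0: a=5 b=2219/1551 c=0 d=-3770/1551
  seg 1: a=4 b=-9091/1551 c=-3770/517 d=6442/1551
  seg 2: a=-5 b=-12385/1551 c=2672/517 d=-1181/1551
  seg 3: a=-3 b=3824/1551 c=-871/517 d=2953/6204
  seg 4: a=-1 b=2231/1551 c=1211/1034 d=-1211/6204
S(7/4) = -45423/16544

Δ: Δ0=-1, Δ1=-9, Δ2=2/3, Δ3=1, Δ4=3
row 1: diag=4, rhs=-48; c'=1/4, d'=-12
row 2: denom=8−1·1/4=31/4; d'=(58−1·-12)/(31/4)=280/31
row 3: denom=10−3·12/31=274/31; d'=(2−3·280/31)/(274/31)=-389/137
row 4: denom=8−2·31/137=1034/137; d'=(12−2·-389/137)/(1034/137)=1211/517
back: M4=1211/517
back: M3=-389/137−31/137·1211/517=-1742/517
back: M2=280/31−12/31·-1742/517=5344/517
back: M1=-12−1/4·5344/517=-7540/517
M: M0=0, M1=-7540/517, M2=5344/517, M3=-1742/517, M4=1211/517, M5=0
seg 0: a=5, c=M0/2=0, d=(M1−M0)/(6·1)=-3770/1551, b=Δ0−h0·(2M0+M1)/6=2219/1551
seg 1: a=4, c=M1/2=-3770/517, d=(M2−M1)/(6·1)=6442/1551, b=Δ1−h1·(2M1+M2)/6=-9091/1551
seg 2: a=-5, c=M2/2=2672/517, d=(M3−M2)/(6·3)=-1181/1551, b=Δ2−h2·(2M2+M3)/6=-12385/1551
seg 3: a=-3, c=M3/2=-871/517, d=(M4−M3)/(6·2)=2953/6204, b=Δ3−h3·(2M3+M4)/6=3824/1551
seg 4: a=-1, c=M4/2=1211/1034, d=(M5−M4)/(6·2)=-1211/6204, b=Δ4−h4·(2M4+M5)/6=2231/1551
t_q=7/4 → seg 1, τ=3/4; S=4+-9091/1551·τ+-3770/517·τ²+6442/1551·τ³=-45423/16544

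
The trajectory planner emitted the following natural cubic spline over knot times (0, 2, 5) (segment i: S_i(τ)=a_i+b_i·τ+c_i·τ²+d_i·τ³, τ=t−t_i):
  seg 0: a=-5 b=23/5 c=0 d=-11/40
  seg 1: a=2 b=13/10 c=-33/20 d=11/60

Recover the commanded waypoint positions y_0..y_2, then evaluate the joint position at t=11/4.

y_0=-5 y_1=2 y_2=-4
S(11/4) = 2719/1280

y_0 = S_0(0) = a_0 = -5
y_1 = S_1(0) = a_1 = 2
y_2 = S_1(3) = -4
t_q=11/4 is in segment 1 (τ=3/4); S_1(τ)=2719/1280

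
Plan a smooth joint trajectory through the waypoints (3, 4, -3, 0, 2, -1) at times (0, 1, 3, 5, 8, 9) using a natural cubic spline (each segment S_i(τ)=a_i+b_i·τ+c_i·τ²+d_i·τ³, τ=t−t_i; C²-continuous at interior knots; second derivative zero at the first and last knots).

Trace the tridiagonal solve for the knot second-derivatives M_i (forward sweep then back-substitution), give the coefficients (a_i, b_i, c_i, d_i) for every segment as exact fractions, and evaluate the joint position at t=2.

Δ: Δ0=1, Δ1=-7/2, Δ2=3/2, Δ3=2/3, Δ4=-3
row 1: diag=6, rhs=-27; c'=1/3, d'=-9/2
row 2: denom=8−2·1/3=22/3; d'=(30−2·-9/2)/(22/3)=117/22
row 3: denom=10−2·3/11=104/11; d'=(-5−2·117/22)/(104/11)=-43/26
row 4: denom=8−3·33/104=733/104; d'=(-22−3·-43/26)/(733/104)=-1772/733
back: M4=-1772/733
back: M3=-43/26−33/104·-1772/733=-650/733
back: M2=117/22−3/11·-650/733=8151/1466
back: M1=-9/2−1/3·8151/1466=-4657/733
M: M0=0, M1=-4657/733, M2=8151/1466, M3=-650/733, M4=-1772/733, M5=0
seg 0: a=3, c=M0/2=0, d=(M1−M0)/(6·1)=-4657/4398, b=Δ0−h0·(2M0+M1)/6=9055/4398
seg 1: a=4, c=M1/2=-4657/1466, d=(M2−M1)/(6·2)=17465/17592, b=Δ1−h1·(2M1+M2)/6=-2458/2199
seg 2: a=-3, c=M2/2=8151/2932, d=(M3−M2)/(6·2)=-9451/17592, b=Δ2−h2·(2M2+M3)/6=-8405/4398
seg 3: a=0, c=M3/2=-325/733, d=(M4−M3)/(6·3)=-187/2199, b=Δ3−h3·(2M3+M4)/6=6074/2199
seg 4: a=2, c=M4/2=-886/733, d=(M5−M4)/(6·1)=886/2199, b=Δ4−h4·(2M4+M5)/6=-4825/2199
t_q=2 → seg 1, τ=1; S=4+-2458/2199·τ+-4657/1466·τ²+17465/17592·τ³=4095/5864

  seg 0: a=3 b=9055/4398 c=0 d=-4657/4398
  seg 1: a=4 b=-2458/2199 c=-4657/1466 d=17465/17592
  seg 2: a=-3 b=-8405/4398 c=8151/2932 d=-9451/17592
  seg 3: a=0 b=6074/2199 c=-325/733 d=-187/2199
  seg 4: a=2 b=-4825/2199 c=-886/733 d=886/2199
S(2) = 4095/5864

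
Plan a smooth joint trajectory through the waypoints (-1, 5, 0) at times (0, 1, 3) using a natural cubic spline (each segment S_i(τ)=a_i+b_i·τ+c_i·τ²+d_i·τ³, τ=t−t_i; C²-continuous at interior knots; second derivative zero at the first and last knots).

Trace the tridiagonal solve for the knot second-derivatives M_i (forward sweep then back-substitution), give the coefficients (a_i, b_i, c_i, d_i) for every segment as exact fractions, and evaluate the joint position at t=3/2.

  seg 0: a=-1 b=89/12 c=0 d=-17/12
  seg 1: a=5 b=19/6 c=-17/4 d=17/24
S(3/2) = 359/64

Δ: Δ0=6, Δ1=-5/2
row 1: diag=6, rhs=-51; c'=1/3, d'=-17/2
back: M1=-17/2
M: M0=0, M1=-17/2, M2=0
seg 0: a=-1, c=M0/2=0, d=(M1−M0)/(6·1)=-17/12, b=Δ0−h0·(2M0+M1)/6=89/12
seg 1: a=5, c=M1/2=-17/4, d=(M2−M1)/(6·2)=17/24, b=Δ1−h1·(2M1+M2)/6=19/6
t_q=3/2 → seg 1, τ=1/2; S=5+19/6·τ+-17/4·τ²+17/24·τ³=359/64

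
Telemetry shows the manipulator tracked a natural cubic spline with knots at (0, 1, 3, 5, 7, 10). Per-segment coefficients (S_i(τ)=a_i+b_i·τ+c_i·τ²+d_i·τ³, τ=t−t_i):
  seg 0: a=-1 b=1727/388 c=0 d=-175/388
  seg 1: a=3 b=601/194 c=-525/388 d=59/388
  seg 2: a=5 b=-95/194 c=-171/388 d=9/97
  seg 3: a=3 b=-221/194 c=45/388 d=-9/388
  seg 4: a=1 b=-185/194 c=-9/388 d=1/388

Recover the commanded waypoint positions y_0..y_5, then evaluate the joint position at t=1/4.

y_0=-1 y_1=3 y_2=5 y_3=3 y_4=1 y_5=-2
S(1/4) = 2625/24832

y_0 = S_0(0) = a_0 = -1
y_1 = S_1(0) = a_1 = 3
y_2 = S_2(0) = a_2 = 5
y_3 = S_3(0) = a_3 = 3
y_4 = S_4(0) = a_4 = 1
y_5 = S_4(3) = -2
t_q=1/4 is in segment 0 (τ=1/4); S_0(τ)=2625/24832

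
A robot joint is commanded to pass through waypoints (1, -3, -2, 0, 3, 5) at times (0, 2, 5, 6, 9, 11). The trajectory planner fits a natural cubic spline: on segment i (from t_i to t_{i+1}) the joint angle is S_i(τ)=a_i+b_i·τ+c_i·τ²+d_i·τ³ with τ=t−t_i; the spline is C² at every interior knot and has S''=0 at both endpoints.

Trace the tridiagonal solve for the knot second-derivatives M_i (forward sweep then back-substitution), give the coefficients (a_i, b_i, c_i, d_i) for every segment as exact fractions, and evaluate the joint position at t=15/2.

Δ: Δ0=-2, Δ1=1/3, Δ2=2, Δ3=1, Δ4=1
row 1: diag=10, rhs=14; c'=3/10, d'=7/5
row 2: denom=8−3·3/10=71/10; d'=(10−3·7/5)/(71/10)=58/71
row 3: denom=8−1·10/71=558/71; d'=(-6−1·58/71)/(558/71)=-242/279
row 4: denom=10−3·71/186=549/62; d'=(0−3·-242/279)/(549/62)=484/1647
back: M4=484/1647
back: M3=-242/279−71/186·484/1647=-4840/4941
back: M2=58/71−10/71·-4840/4941=4718/4941
back: M1=7/5−3/10·4718/4941=1834/1647
M: M0=0, M1=1834/1647, M2=4718/4941, M3=-4840/4941, M4=484/1647, M5=0
seg 0: a=1, c=M0/2=0, d=(M1−M0)/(6·2)=917/9882, b=Δ0−h0·(2M0+M1)/6=-11716/4941
seg 1: a=-3, c=M1/2=917/1647, d=(M2−M1)/(6·3)=-392/44469, b=Δ1−h1·(2M1+M2)/6=-6214/4941
seg 2: a=-2, c=M2/2=2359/4941, d=(M3−M2)/(6·1)=-59/183, b=Δ2−h2·(2M2+M3)/6=9116/4941
seg 3: a=0, c=M3/2=-2420/4941, d=(M4−M3)/(6·3)=3146/44469, b=Δ3−h3·(2M3+M4)/6=9055/4941
seg 4: a=3, c=M4/2=242/1647, d=(M5−M4)/(6·2)=-121/4941, b=Δ4−h4·(2M4+M5)/6=3973/4941
t_q=15/2 → seg 3, τ=3/2; S=0+9055/4941·τ+-2420/4941·τ²+3146/44469·τ³=4141/2196

  seg 0: a=1 b=-11716/4941 c=0 d=917/9882
  seg 1: a=-3 b=-6214/4941 c=917/1647 d=-392/44469
  seg 2: a=-2 b=9116/4941 c=2359/4941 d=-59/183
  seg 3: a=0 b=9055/4941 c=-2420/4941 d=3146/44469
  seg 4: a=3 b=3973/4941 c=242/1647 d=-121/4941
S(15/2) = 4141/2196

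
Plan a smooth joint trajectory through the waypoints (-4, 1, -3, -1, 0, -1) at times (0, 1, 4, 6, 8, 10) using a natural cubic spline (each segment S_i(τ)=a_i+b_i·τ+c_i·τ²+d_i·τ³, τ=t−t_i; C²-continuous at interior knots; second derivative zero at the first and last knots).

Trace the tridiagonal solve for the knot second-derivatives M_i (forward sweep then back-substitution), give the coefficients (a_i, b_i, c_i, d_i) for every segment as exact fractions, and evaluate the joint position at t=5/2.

Δ: Δ0=5, Δ1=-4/3, Δ2=1, Δ3=1/2, Δ4=-1/2
row 1: diag=8, rhs=-38; c'=3/8, d'=-19/4
row 2: denom=10−3·3/8=71/8; d'=(14−3·-19/4)/(71/8)=226/71
row 3: denom=8−2·16/71=536/71; d'=(-3−2·226/71)/(536/71)=-665/536
row 4: denom=8−2·71/268=1001/134; d'=(-6−2·-665/536)/(1001/134)=-943/2002
back: M4=-943/2002
back: M3=-665/536−71/268·-943/2002=-1117/1001
back: M2=226/71−16/71·-1117/1001=3438/1001
back: M1=-19/4−3/8·3438/1001=-6044/1001
M: M0=0, M1=-6044/1001, M2=3438/1001, M3=-1117/1001, M4=-943/2002, M5=0
seg 0: a=-4, c=M0/2=0, d=(M1−M0)/(6·1)=-3022/3003, b=Δ0−h0·(2M0+M1)/6=18037/3003
seg 1: a=1, c=M1/2=-3022/1001, d=(M2−M1)/(6·3)=431/819, b=Δ1−h1·(2M1+M2)/6=8971/3003
seg 2: a=-3, c=M2/2=1719/1001, d=(M3−M2)/(6·2)=-4555/12012, b=Δ2−h2·(2M2+M3)/6=-212/231
seg 3: a=-1, c=M3/2=-1117/2002, d=(M4−M3)/(6·2)=1291/24024, b=Δ3−h3·(2M3+M4)/6=601/429
seg 4: a=0, c=M4/2=-943/4004, d=(M5−M4)/(6·2)=943/24024, b=Δ4−h4·(2M4+M5)/6=-1117/6006
t_q=5/2 → seg 1, τ=3/2; S=1+8971/3003·τ+-3022/1001·τ²+431/819·τ³=3719/8008

  seg 0: a=-4 b=18037/3003 c=0 d=-3022/3003
  seg 1: a=1 b=8971/3003 c=-3022/1001 d=431/819
  seg 2: a=-3 b=-212/231 c=1719/1001 d=-4555/12012
  seg 3: a=-1 b=601/429 c=-1117/2002 d=1291/24024
  seg 4: a=0 b=-1117/6006 c=-943/4004 d=943/24024
S(5/2) = 3719/8008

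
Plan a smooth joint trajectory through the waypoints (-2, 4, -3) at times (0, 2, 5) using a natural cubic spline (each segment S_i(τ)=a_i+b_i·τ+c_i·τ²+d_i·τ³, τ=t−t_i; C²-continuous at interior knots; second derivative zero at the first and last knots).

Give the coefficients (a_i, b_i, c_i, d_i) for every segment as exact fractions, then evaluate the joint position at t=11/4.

Δ: Δ0=3, Δ1=-7/3
row 1: diag=10, rhs=-32; c'=3/10, d'=-16/5
back: M1=-16/5
M: M0=0, M1=-16/5, M2=0
seg 0: a=-2, c=M0/2=0, d=(M1−M0)/(6·2)=-4/15, b=Δ0−h0·(2M0+M1)/6=61/15
seg 1: a=4, c=M1/2=-8/5, d=(M2−M1)/(6·3)=8/45, b=Δ1−h1·(2M1+M2)/6=13/15
t_q=11/4 → seg 1, τ=3/4; S=4+13/15·τ+-8/5·τ²+8/45·τ³=153/40

  seg 0: a=-2 b=61/15 c=0 d=-4/15
  seg 1: a=4 b=13/15 c=-8/5 d=8/45
S(11/4) = 153/40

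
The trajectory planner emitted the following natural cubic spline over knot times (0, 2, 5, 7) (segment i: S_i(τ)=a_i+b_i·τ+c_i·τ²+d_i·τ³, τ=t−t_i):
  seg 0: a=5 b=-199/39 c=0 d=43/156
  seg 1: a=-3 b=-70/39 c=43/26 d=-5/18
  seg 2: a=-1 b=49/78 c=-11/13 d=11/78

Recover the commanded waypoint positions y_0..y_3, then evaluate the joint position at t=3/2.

y_0 = S_0(0) = a_0 = 5
y_1 = S_1(0) = a_1 = -3
y_2 = S_2(0) = a_2 = -1
y_3 = S_2(2) = -2
t_q=3/2 is in segment 0 (τ=3/2); S_0(τ)=-717/416

y_0=5 y_1=-3 y_2=-1 y_3=-2
S(3/2) = -717/416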